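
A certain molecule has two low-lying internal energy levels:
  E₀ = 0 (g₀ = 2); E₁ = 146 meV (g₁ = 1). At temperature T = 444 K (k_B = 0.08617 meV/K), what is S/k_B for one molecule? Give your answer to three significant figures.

0.746

k_BT = 0.08617 × 444 K = 38.259 meV.
Eᵢ/kT = 0, 3.8161.
Z = Σ gᵢe^(−Eᵢ/kT) = 2·e^(−0) + 1·e^(−3.8161) = 2.0000 + 0.022013 = 2.0220.
⟨E⟩ = Σ EᵢPᵢ = 1.5895 meV.
S/k_B = ln Z + ⟨E⟩/kT = ln(2.0220) + 1.5895/38.259 = 0.70409 + 0.041546 = 0.746.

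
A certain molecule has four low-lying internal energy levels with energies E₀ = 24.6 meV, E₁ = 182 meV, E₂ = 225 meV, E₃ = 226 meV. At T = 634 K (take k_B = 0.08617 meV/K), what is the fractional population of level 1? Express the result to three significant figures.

0.0507

k_BT = 0.08617 × 634 K = 54.632 meV.
Eᵢ/kT = 0.45029, 3.3314, 4.1185, 4.1368.
Z = Σ e^(−Eᵢ/kT) = e^(−0.45029) + e^(−3.3314) + e^(−4.1185) + e^(−4.1368) = 0.63744 + 0.035743 + 0.016269 + 0.015974 = 0.70543.
P₁ = e^(−E₁/kT) / Z = 0.035743/0.70543 = 0.0507.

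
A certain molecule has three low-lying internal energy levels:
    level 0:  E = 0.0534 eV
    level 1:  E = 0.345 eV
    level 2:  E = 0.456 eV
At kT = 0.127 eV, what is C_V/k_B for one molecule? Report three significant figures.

Eᵢ/kT = 0.42047, 2.7165, 3.5906.
Z = Σ e^(−Eᵢ/kT) = e^(−0.42047) + e^(−2.7165) + e^(−3.5906) = 0.65674 + 0.066106 + 0.027582 = 0.75043.
⟨E⟩ = 0.093885 eV, ⟨E²⟩ = 0.020623 eV².
C_V/k_B = (⟨E²⟩ − ⟨E⟩²)/(kT)² = (0.020623 − 0.0088144)/0.016129 = 0.732.

0.732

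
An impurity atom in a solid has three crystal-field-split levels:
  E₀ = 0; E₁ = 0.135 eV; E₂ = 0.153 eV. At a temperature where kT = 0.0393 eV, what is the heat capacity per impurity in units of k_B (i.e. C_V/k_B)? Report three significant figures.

Eᵢ/kT = 0, 3.4351, 3.8931.
Z = Σ e^(−Eᵢ/kT) = e^(−0) + e^(−3.4351) + e^(−3.8931) = 1.0000 + 0.032222 + 0.020382 = 1.0526.
⟨E⟩ = 0.0070952 eV, ⟨E²⟩ = 0.0010112 eV².
C_V/k_B = (⟨E²⟩ − ⟨E⟩²)/(kT)² = (0.0010112 − 0.000050342)/0.0015445 = 0.622.

0.622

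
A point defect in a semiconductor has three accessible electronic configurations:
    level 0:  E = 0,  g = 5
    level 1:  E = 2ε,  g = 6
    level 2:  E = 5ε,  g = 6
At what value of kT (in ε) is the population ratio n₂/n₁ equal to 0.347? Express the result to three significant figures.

2.83 ε

n₂/n₁ = (g₂/g₁) exp[−(E₂−E₁)/kT] = 0.347.
⇒ (E₂−E₁)/kT = ln((6/6)/0.347) = ln(2.8818) = 1.0584.
kT = 3ε / 1.0584 = 2.83 ε.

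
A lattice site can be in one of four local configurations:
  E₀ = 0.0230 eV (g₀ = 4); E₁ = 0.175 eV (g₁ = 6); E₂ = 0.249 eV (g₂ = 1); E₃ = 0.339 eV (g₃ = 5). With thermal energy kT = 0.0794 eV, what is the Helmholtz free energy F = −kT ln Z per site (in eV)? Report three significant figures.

-0.105 eV

Eᵢ/kT = 0.28967, 2.2040, 3.1360, 4.2695.
Z = Σ gᵢe^(−Eᵢ/kT) = 4·e^(−0.28967) + 6·e^(−2.2040) + 1·e^(−3.1360) + 5·e^(−4.2695) = 2.9940 + 0.66216 + 0.043456 + 0.069944 = 3.7696.
F = −kT ln Z = −0.0794 × ln(3.7696) = −0.0794 × 1.3270 = -0.105 eV.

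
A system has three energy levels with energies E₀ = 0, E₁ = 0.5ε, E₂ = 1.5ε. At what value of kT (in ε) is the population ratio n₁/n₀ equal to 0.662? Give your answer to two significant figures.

1.2 ε

n₁/n₀ = exp[−(E₁−E₀)/kT] = 0.662.
⇒ (E₁−E₀)/kT = ln(1/0.662) = ln(1.511) = 0.4128.
kT = 0.5ε / 0.4128 = 1.2 ε.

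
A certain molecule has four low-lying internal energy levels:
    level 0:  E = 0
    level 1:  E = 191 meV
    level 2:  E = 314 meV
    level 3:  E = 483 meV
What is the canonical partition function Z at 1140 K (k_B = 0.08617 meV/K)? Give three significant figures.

Z = 1.19

k_BT = 0.08617 × 1140 K = 98.234 meV.
Eᵢ/kT = 0, 1.9443, 3.1964, 4.9168.
Z = Σ e^(−Eᵢ/kT) = e^(−0) + e^(−1.9443) + e^(−3.1964) + e^(−4.9168) = 1.0000 + 0.14309 + 0.040909 + 0.0073225 = 1.1913.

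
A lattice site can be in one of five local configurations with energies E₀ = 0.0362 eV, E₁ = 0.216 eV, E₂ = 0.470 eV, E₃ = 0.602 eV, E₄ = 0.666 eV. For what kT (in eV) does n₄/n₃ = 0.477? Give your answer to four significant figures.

n₄/n₃ = exp[−(E₄−E₃)/kT] = 0.477.
⇒ (E₄−E₃)/kT = ln(1/0.477) = ln(2.09644) = 0.740241.
kT = 0.064 eV / 0.740241 = 0.08646 eV.

0.08646 eV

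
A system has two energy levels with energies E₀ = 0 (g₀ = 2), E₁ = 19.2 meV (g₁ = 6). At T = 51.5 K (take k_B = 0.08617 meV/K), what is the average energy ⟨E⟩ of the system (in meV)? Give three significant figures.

0.732 meV

k_BT = 0.08617 × 51.5 K = 4.4378 meV.
Eᵢ/kT = 0, 4.3265.
Z = Σ gᵢe^(−Eᵢ/kT) = 2·e^(−0) + 6·e^(−4.3265) = 2.0000 + 0.079282 = 2.0793.
⟨E⟩ = Σ Eᵢ gᵢe^(−Eᵢ/kT) / Z = (0·2.0000 + 19.2·0.079282) / 2.0793 = 0.732 meV.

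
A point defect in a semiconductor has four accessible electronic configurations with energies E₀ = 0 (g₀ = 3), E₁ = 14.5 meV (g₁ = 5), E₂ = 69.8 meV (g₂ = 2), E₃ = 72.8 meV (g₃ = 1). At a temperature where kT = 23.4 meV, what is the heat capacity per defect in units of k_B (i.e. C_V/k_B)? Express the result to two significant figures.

0.27

Eᵢ/kT = 0, 0.6197, 2.983, 3.111.
Z = Σ gᵢe^(−Eᵢ/kT) = 3·e^(−0) + 5·e^(−0.6197) + 2·e^(−2.983) + 1·e^(−3.111) = 3.000 + 2.691 + 0.1013 + 0.04456 = 5.837.
⟨E⟩ = 8.452 meV, ⟨E²⟩ = 221.9 meV².
C_V/k_B = (⟨E²⟩ − ⟨E⟩²)/(kT)² = (221.9 − 71.44)/547.6 = 0.27.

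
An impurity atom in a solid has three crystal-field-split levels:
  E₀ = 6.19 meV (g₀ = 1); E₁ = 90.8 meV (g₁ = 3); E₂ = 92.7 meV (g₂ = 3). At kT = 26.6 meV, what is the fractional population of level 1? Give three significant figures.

0.100

Eᵢ/kT = 0.23271, 3.4135, 3.4850.
Z = Σ gᵢe^(−Eᵢ/kT) = 1·e^(−0.23271) + 3·e^(−3.4135) + 3·e^(−3.4850) = 0.79238 + 0.098777 + 0.091961 = 0.98312.
P₁ = g₁ e^(−E₁/kT) / Z = 0.098777/0.98312 = 0.100.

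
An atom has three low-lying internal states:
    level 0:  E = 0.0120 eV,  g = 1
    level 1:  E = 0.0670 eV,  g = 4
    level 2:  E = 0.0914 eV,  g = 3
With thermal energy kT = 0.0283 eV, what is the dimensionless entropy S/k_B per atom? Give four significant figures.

1.487

Eᵢ/kT = 0.424028, 2.36749, 3.22968.
Z = Σ gᵢe^(−Eᵢ/kT) = 1·e^(−0.424028) + 4·e^(−2.36749) + 3·e^(−3.22968) = 0.654406 + 0.374863 + 0.118710 = 1.14798.
⟨E⟩ = Σ EᵢPᵢ = 0.0381703 eV.
S/k_B = ln Z + ⟨E⟩/kT = ln(1.14798) + 0.0381703/0.0283 = 0.138004 + 1.34877 = 1.487.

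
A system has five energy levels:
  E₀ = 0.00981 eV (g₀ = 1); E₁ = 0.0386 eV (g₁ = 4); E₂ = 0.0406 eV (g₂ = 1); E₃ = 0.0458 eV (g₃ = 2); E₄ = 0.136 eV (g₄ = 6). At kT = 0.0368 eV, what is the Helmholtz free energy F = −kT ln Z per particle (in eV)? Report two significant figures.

Eᵢ/kT = 0.2666, 1.049, 1.103, 1.245, 3.696.
Z = Σ gᵢe^(−Eᵢ/kT) = 1·e^(−0.2666) + 4·e^(−1.049) + 1·e^(−1.103) + 2·e^(−1.245) + 6·e^(−3.696) = 0.7660 + 1.401 + 0.3319 + 0.5759 + 0.1489 = 3.224.
F = −kT ln Z = −0.0368 × ln(3.224) = −0.0368 × 1.171 = -0.043 eV.

-0.043 eV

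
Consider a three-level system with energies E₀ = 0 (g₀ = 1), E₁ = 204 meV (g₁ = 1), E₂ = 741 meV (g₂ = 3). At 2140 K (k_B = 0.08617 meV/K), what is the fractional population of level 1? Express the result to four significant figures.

k_BT = 0.08617 × 2140 K = 184.404 meV.
Eᵢ/kT = 0, 1.10627, 4.01835.
Z = Σ gᵢe^(−Eᵢ/kT) = 1·e^(−0) + 1·e^(−1.10627) + 3·e^(−4.01835) = 1.00000 + 0.330791 + 0.0539478 = 1.38474.
P₁ = g₁ e^(−E₁/kT) / Z = 0.330791/1.38474 = 0.2389.

0.2389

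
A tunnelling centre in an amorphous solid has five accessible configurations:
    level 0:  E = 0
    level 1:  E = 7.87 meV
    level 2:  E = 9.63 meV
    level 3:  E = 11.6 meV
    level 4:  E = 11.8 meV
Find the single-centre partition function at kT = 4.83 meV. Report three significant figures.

Eᵢ/kT = 0, 1.6294, 1.9938, 2.4017, 2.4431.
Z = Σ e^(−Eᵢ/kT) = e^(−0) + e^(−1.6294) + e^(−1.9938) + e^(−2.4017) + e^(−2.4431) = 1.0000 + 0.19605 + 0.13618 + 0.090564 + 0.086891 = 1.5097.

Z = 1.51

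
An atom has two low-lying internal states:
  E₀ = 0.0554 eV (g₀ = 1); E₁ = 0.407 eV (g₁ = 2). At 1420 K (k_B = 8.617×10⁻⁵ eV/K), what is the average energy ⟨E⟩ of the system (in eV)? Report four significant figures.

k_BT = 8.617×10⁻⁵ × 1420 K = 0.122361 eV.
Eᵢ/kT = 0.452759, 3.32622.
Z = Σ gᵢe^(−Eᵢ/kT) = 1·e^(−0.452759) + 2·e^(−3.32622) = 0.635871 + 0.0718573 = 0.707728.
⟨E⟩ = Σ Eᵢ gᵢe^(−Eᵢ/kT) / Z = (0.0554·0.635871 + 0.407·0.0718573) / 0.707728 = 0.09110 eV.

0.09110 eV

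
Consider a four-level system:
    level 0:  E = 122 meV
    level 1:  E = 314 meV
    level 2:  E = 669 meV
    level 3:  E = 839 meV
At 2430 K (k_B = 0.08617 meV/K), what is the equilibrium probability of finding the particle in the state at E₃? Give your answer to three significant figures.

0.0216

k_BT = 0.08617 × 2430 K = 209.39 meV.
Eᵢ/kT = 0.58264, 1.4996, 3.1950, 4.0069.
Z = Σ e^(−Eᵢ/kT) = e^(−0.58264) + e^(−1.4996) + e^(−3.1950) + e^(−4.0069) = 0.55842 + 0.22322 + 0.040967 + 0.018190 = 0.84080.
P₃ = e^(−E₃/kT) / Z = 0.018190/0.84080 = 0.0216.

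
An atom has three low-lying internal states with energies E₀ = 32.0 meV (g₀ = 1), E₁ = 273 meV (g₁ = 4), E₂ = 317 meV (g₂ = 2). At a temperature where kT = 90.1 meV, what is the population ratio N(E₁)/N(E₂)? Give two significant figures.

3.3

n₁/n₂ = (g₁/g₂) exp[−(E₁−E₂)/kT] = (4/2) × exp(−(-44 meV)/(90.1 meV)) = (4/2) × exp(0.4883) = 3.3.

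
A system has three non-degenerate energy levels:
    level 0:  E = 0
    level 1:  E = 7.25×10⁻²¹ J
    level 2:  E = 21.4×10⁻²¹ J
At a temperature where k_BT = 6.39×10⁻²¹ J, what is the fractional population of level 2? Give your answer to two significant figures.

0.026

Eᵢ/kT = 0, 1.135, 3.349.
Z = Σ e^(−Eᵢ/kT) = e^(−0) + e^(−1.135) + e^(−3.349) = 1.000 + 0.3214 + 0.03512 = 1.357.
P₂ = e^(−E₂/kT) / Z = 0.03512/1.357 = 0.026.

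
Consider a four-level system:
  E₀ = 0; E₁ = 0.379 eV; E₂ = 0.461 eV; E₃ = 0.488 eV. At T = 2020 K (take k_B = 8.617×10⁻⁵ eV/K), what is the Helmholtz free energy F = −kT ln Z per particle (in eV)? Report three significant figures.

-0.0381 eV

k_BT = 8.617×10⁻⁵ × 2020 K = 0.17406 eV.
Eᵢ/kT = 0, 2.1774, 2.6485, 2.8036.
Z = Σ e^(−Eᵢ/kT) = e^(−0) + e^(−2.1774) + e^(−2.6485) + e^(−2.8036) = 1.0000 + 0.11334 + 0.070757 + 0.060592 = 1.2447.
F = −kT ln Z = −0.17406 × ln(1.2447) = −0.17406 × 0.21889 = -0.0381 eV.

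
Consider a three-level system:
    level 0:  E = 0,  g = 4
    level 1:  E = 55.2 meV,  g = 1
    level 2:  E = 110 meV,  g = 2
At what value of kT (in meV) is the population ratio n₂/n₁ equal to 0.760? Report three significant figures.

n₂/n₁ = (g₂/g₁) exp[−(E₂−E₁)/kT] = 0.760.
⇒ (E₂−E₁)/kT = ln((2/1)/0.760) = ln(2.6316) = 0.96759.
kT = 54.8 meV / 0.96759 = 56.6 meV.

56.6 meV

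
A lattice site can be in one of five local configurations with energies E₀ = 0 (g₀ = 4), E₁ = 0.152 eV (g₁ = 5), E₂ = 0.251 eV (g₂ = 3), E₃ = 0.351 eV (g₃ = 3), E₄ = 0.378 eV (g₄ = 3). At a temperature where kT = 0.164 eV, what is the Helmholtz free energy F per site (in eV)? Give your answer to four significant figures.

-0.3256 eV

Eᵢ/kT = 0, 0.926829, 1.53049, 2.14024, 2.30488.
Z = Σ gᵢe^(−Eᵢ/kT) = 4·e^(−0) + 5·e^(−0.926829) + 3·e^(−1.53049) + 3·e^(−2.14024) + 3·e^(−2.30488) = 4.00000 + 1.97903 + 0.649289 + 0.352880 + 0.299312 = 7.28051.
F = −kT ln Z = −0.164 × ln(7.28051) = −0.164 × 1.98520 = -0.3256 eV.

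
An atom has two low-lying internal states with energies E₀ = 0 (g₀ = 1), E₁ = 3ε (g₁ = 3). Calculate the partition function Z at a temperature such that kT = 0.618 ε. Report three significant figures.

Eᵢ/kT = 0, 4.8544.
Z = Σ gᵢe^(−Eᵢ/kT) = 1·e^(−0) + 3·e^(−4.8544) = 1.0000 + 0.023382 = 1.0234.

Z = 1.02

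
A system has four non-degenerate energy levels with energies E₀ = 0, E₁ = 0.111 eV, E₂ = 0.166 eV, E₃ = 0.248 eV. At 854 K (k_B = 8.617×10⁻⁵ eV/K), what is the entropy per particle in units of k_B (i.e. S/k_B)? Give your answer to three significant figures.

k_BT = 8.617×10⁻⁵ × 854 K = 0.073589 eV.
Eᵢ/kT = 0, 1.5084, 2.2558, 3.3701.
Z = Σ e^(−Eᵢ/kT) = e^(−0) + e^(−1.5084) + e^(−2.2558) + e^(−3.3701) = 1.0000 + 0.22126 + 0.10479 + 0.034386 = 1.3604.
⟨E⟩ = Σ EᵢPᵢ = 0.037109 eV.
S/k_B = ln Z + ⟨E⟩/kT = ln(1.3604) + 0.037109/0.073589 = 0.30778 + 0.50427 = 0.812.

0.812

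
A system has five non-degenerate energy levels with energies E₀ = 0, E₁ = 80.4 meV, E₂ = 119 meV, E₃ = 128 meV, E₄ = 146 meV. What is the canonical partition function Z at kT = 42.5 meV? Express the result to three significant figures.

Eᵢ/kT = 0, 1.8918, 2.8000, 3.0118, 3.4353.
Z = Σ e^(−Eᵢ/kT) = e^(−0) + e^(−1.8918) + e^(−2.8000) + e^(−3.0118) + e^(−3.4353) = 1.0000 + 0.15080 + 0.060810 + 0.049203 + 0.032216 = 1.2930.

Z = 1.29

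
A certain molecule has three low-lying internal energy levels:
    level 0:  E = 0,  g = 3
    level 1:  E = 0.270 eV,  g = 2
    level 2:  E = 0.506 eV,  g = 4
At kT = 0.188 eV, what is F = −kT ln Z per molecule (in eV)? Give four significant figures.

-0.2483 eV

Eᵢ/kT = 0, 1.43617, 2.69149.
Z = Σ gᵢe^(−Eᵢ/kT) = 3·e^(−0) + 2·e^(−1.43617) + 4·e^(−2.69149) = 3.00000 + 0.475674 + 0.271119 = 3.74679.
F = −kT ln Z = −0.188 × ln(3.74679) = −0.188 × 1.32090 = -0.2483 eV.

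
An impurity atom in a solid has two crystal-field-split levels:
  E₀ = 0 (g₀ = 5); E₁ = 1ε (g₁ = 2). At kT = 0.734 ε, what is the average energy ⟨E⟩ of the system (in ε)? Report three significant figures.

Eᵢ/kT = 0, 1.3624.
Z = Σ gᵢe^(−Eᵢ/kT) = 5·e^(−0) + 2·e^(−1.3624) = 5.0000 + 0.51209 = 5.5121.
⟨E⟩ = Σ Eᵢ gᵢe^(−Eᵢ/kT) / Z = (0·5.0000 + 1·0.51209) / 5.5121 = 0.0929 ε.

0.0929 ε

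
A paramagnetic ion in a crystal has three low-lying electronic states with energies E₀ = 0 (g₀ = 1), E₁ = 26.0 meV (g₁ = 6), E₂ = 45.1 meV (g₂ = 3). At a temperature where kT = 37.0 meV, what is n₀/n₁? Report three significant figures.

n₀/n₁ = (g₀/g₁) exp[−(E₀−E₁)/kT] = (1/6) × exp(−(-26.0 meV)/(37.0 meV)) = (1/6) × exp(0.70270) = 0.337.

0.337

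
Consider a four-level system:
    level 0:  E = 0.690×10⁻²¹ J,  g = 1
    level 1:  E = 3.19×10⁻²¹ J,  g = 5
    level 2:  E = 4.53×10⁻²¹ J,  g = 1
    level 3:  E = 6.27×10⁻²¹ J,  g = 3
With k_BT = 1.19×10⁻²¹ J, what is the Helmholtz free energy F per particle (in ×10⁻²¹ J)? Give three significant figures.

0.0733 ×10⁻²¹ J

Eᵢ/kT = 0.57983, 2.6807, 3.8067, 5.2689.
Z = Σ gᵢe^(−Eᵢ/kT) = 1·e^(−0.57983) + 5·e^(−2.6807) + 1·e^(−3.8067) + 3·e^(−5.2689) = 0.55999 + 0.34258 + 0.022221 + 0.015448 = 0.94024.
F = −kT ln Z = −1.19 × ln(0.94024) = −1.19 × -0.061620 = 0.0733 ×10⁻²¹ J.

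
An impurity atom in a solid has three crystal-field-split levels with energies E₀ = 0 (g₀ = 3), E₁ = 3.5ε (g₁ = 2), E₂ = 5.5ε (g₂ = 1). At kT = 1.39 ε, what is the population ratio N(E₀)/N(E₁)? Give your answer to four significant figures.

n₀/n₁ = (g₀/g₁) exp[−(E₀−E₁)/kT] = (3/2) × exp(−(-3.5ε)/(1.39ε)) = (3/2) × exp(2.51799) = 18.61.

18.61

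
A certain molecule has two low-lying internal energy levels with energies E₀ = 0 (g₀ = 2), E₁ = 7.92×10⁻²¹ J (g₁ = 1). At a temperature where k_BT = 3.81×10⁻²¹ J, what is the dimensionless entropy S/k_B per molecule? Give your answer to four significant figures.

0.8762

Eᵢ/kT = 0, 2.07874.
Z = Σ gᵢe^(−Eᵢ/kT) = 2·e^(−0) + 1·e^(−2.07874) = 2.00000 + 0.125088 = 2.12509.
⟨E⟩ = Σ EᵢPᵢ = 0.466191 ×10⁻²¹ J.
S/k_B = ln Z + ⟨E⟩/kT = ln(2.12509) + 0.466191/3.81 = 0.753814 + 0.122360 = 0.8762.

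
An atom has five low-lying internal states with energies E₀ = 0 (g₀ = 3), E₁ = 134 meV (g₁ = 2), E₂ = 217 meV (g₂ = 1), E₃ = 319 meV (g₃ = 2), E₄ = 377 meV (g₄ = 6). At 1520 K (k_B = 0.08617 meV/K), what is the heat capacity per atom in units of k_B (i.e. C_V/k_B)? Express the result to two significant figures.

k_BT = 0.08617 × 1520 K = 131.0 meV.
Eᵢ/kT = 0, 1.023, 1.656, 2.435, 2.878.
Z = Σ gᵢe^(−Eᵢ/kT) = 3·e^(−0) + 2·e^(−1.023) + 1·e^(−1.656) + 2·e^(−2.435) + 6·e^(−2.878) = 3.000 + 0.7190 + 0.1909 + 0.1752 + 0.3375 = 4.423.
⟨E⟩ = 72.55 meV, ⟨E²⟩ = 19830 meV².
C_V/k_B = (⟨E²⟩ − ⟨E⟩²)/(kT)² = (19830 − 5264)/17160 = 0.85.

0.85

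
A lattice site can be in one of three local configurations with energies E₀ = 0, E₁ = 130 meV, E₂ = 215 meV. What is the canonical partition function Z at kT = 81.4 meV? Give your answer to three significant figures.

Z = 1.27

Eᵢ/kT = 0, 1.5971, 2.6413.
Z = Σ e^(−Eᵢ/kT) = e^(−0) + e^(−1.5971) + e^(−2.6413) = 1.0000 + 0.20248 + 0.071269 = 1.2737.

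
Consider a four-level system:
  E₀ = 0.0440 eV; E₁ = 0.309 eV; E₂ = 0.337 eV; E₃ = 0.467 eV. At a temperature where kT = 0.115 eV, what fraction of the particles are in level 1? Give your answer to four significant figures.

0.08296

Eᵢ/kT = 0.382609, 2.68696, 2.93043, 4.06087.
Z = Σ e^(−Eᵢ/kT) = e^(−0.382609) + e^(−2.68696) + e^(−2.93043) + e^(−4.06087) = 0.682080 + 0.0680876 + 0.0533741 + 0.0172340 = 0.820776.
P₁ = e^(−E₁/kT) / Z = 0.0680876/0.820776 = 0.08296.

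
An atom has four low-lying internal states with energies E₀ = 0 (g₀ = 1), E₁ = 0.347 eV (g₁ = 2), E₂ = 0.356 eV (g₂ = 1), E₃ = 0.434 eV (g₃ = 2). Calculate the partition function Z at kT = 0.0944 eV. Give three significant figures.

Z = 1.09

Eᵢ/kT = 0, 3.6758, 3.7712, 4.5975.
Z = Σ gᵢe^(−Eᵢ/kT) = 1·e^(−0) + 2·e^(−3.6758) + 1·e^(−3.7712) + 2·e^(−4.5975) = 1.0000 + 0.050658 + 0.023024 + 0.020154 = 1.0938.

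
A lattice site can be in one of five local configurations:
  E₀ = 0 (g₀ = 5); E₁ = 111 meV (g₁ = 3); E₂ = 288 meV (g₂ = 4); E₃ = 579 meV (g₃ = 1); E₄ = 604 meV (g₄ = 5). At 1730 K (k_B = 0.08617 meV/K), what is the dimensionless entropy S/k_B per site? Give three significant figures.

k_BT = 0.08617 × 1730 K = 149.07 meV.
Eᵢ/kT = 0, 0.74462, 1.9320, 3.8841, 4.0518.
Z = Σ gᵢe^(−Eᵢ/kT) = 5·e^(−0) + 3·e^(−0.74462) + 4·e^(−1.9320) + 1·e^(−3.8841) + 5·e^(−4.0518) = 5.0000 + 1.4247 + 0.57943 + 0.020566 + 0.086955 = 7.1117.
⟨E⟩ = Σ EᵢPᵢ = 54.761 meV.
S/k_B = ln Z + ⟨E⟩/kT = ln(7.1117) + 54.761/149.07 = 1.9617 + 0.36735 = 2.33.

2.33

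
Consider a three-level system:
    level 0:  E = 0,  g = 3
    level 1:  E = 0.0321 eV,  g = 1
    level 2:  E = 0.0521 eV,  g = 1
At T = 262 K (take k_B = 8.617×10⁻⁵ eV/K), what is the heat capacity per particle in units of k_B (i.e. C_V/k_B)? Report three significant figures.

0.275

k_BT = 8.617×10⁻⁵ × 262 K = 0.022577 eV.
Eᵢ/kT = 0, 1.4218, 2.3077.
Z = Σ gᵢe^(−Eᵢ/kT) = 3·e^(−0) + 1·e^(−1.4218) + 1·e^(−2.3077) = 3.0000 + 0.24128 + 0.099490 = 3.3408.
⟨E⟩ = 0.0038699 eV, ⟨E²⟩ = 0.00015525 eV².
C_V/k_B = (⟨E²⟩ − ⟨E⟩²)/(kT)² = (0.00015525 − 0.000014976)/0.00050972 = 0.275.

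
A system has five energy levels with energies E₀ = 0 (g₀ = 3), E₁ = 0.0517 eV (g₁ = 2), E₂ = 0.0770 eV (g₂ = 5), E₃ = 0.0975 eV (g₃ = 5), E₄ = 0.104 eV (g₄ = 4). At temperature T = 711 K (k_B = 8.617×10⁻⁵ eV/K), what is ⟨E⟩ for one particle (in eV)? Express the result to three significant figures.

0.0468 eV

k_BT = 8.617×10⁻⁵ × 711 K = 0.061267 eV.
Eᵢ/kT = 0, 0.84385, 1.2568, 1.5914, 1.6975.
Z = Σ gᵢe^(−Eᵢ/kT) = 3·e^(−0) + 2·e^(−0.84385) + 5·e^(−1.2568) + 5·e^(−1.5914) + 4·e^(−1.6975) = 3.0000 + 0.86010 + 1.4228 + 1.0182 + 0.73256 = 7.0337.
⟨E⟩ = Σ Eᵢ gᵢe^(−Eᵢ/kT) / Z = (0·3.0000 + 0.0517·0.86010 + 0.0770·1.4228 + 0.0975·1.0182 + 0.104·0.73256) / 7.0337 = 0.0468 eV.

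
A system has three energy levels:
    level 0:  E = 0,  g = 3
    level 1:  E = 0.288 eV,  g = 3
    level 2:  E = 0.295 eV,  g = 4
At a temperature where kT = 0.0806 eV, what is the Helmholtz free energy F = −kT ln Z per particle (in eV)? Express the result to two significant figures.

-0.093 eV

Eᵢ/kT = 0, 3.573, 3.660.
Z = Σ gᵢe^(−Eᵢ/kT) = 3·e^(−0) + 3·e^(−3.573) + 4·e^(−3.660) = 3.000 + 0.08421 + 0.1029 = 3.187.
F = −kT ln Z = −0.0806 × ln(3.187) = −0.0806 × 1.159 = -0.093 eV.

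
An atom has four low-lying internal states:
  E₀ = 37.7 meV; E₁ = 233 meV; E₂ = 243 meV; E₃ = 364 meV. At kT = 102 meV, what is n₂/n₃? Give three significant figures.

3.27

n₂/n₃ = exp[−(E₂−E₃)/kT] = exp(−(-121 meV)/(102 meV)) = exp(1.1863) = 3.27.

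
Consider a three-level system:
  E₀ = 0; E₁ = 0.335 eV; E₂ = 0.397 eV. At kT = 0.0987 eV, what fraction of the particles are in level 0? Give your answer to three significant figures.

Eᵢ/kT = 0, 3.3941, 4.0223.
Z = Σ e^(−Eᵢ/kT) = e^(−0) + e^(−3.3941) + e^(−4.0223) = 1.0000 + 0.033571 + 0.017912 = 1.0515.
P₀ = e^(−E₀/kT) / Z = 1.0000/1.0515 = 0.951.

0.951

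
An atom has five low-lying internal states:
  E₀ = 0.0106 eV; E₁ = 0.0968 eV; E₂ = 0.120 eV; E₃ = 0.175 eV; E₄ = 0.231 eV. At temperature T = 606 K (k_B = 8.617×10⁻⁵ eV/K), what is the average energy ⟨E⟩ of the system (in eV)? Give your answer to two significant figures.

0.040 eV

k_BT = 8.617×10⁻⁵ × 606 K = 0.05222 eV.
Eᵢ/kT = 0.2030, 1.854, 2.298, 3.351, 4.424.
Z = Σ e^(−Eᵢ/kT) = e^(−0.2030) + e^(−1.854) + e^(−2.298) + e^(−3.351) + e^(−4.424) = 0.8163 + 0.1566 + 0.1005 + 0.03505 + 0.01199 = 1.120.
⟨E⟩ = Σ Eᵢ e^(−Eᵢ/kT) / Z = (0.0106·0.8163 + 0.0968·0.1566 + 0.120·0.1005 + 0.175·0.03505 + 0.231·0.01199) / 1.120 = 0.040 eV.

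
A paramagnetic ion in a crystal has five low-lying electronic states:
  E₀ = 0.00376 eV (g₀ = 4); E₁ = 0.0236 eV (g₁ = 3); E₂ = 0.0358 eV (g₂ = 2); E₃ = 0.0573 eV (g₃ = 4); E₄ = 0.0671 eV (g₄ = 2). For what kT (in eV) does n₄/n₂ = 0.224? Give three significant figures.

n₄/n₂ = (g₄/g₂) exp[−(E₄−E₂)/kT] = 0.224.
⇒ (E₄−E₂)/kT = ln((2/2)/0.224) = ln(4.4643) = 1.4961.
kT = 0.0313 eV / 1.4961 = 0.0209 eV.

0.0209 eV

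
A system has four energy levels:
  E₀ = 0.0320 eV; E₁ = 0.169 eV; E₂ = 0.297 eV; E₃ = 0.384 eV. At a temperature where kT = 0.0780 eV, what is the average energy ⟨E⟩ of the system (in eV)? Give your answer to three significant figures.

Eᵢ/kT = 0.41026, 2.1667, 3.8077, 4.9231.
Z = Σ e^(−Eᵢ/kT) = e^(−0.41026) + e^(−2.1667) + e^(−3.8077) + e^(−4.9231) = 0.66348 + 0.11456 + 0.022199 + 0.0072765 = 0.80752.
⟨E⟩ = Σ Eᵢ e^(−Eᵢ/kT) / Z = (0.0320·0.66348 + 0.169·0.11456 + 0.297·0.022199 + 0.384·0.0072765) / 0.80752 = 0.0619 eV.

0.0619 eV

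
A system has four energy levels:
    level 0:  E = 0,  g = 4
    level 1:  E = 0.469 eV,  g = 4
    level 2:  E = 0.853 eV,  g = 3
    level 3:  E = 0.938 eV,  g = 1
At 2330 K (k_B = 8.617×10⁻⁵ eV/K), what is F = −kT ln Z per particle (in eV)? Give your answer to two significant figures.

k_BT = 8.617×10⁻⁵ × 2330 K = 0.2008 eV.
Eᵢ/kT = 0, 2.336, 4.248, 4.671.
Z = Σ gᵢe^(−Eᵢ/kT) = 4·e^(−0) + 4·e^(−2.336) + 3·e^(−4.248) + 1·e^(−4.671) = 4.000 + 0.3869 + 0.04288 + 0.009363 = 4.439.
F = −kT ln Z = −0.2008 × ln(4.439) = −0.2008 × 1.490 = -0.30 eV.

-0.30 eV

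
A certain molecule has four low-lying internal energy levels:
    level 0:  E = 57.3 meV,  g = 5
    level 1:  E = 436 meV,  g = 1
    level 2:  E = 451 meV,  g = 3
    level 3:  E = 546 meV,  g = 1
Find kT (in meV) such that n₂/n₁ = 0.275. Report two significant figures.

6.3 meV

n₂/n₁ = (g₂/g₁) exp[−(E₂−E₁)/kT] = 0.275.
⇒ (E₂−E₁)/kT = ln((3/1)/0.275) = ln(10.91) = 2.390.
kT = 15 meV / 2.390 = 6.3 meV.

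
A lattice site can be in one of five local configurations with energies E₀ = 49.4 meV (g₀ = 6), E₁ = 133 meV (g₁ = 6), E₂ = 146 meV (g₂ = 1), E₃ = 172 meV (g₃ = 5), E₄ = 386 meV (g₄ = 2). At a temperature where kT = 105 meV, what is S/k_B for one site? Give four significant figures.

Eᵢ/kT = 0.470476, 1.26667, 1.39048, 1.63810, 3.67619.
Z = Σ gᵢe^(−Eᵢ/kT) = 6·e^(−0.470476) + 6·e^(−1.26667) + 1·e^(−1.39048) + 5·e^(−1.63810) + 2·e^(−3.67619) = 3.74823 + 1.69061 + 0.248956 + 0.971745 + 0.0506385 = 6.71018.
⟨E⟩ = Σ EᵢPᵢ = 94.3414 meV.
S/k_B = ln Z + ⟨E⟩/kT = ln(6.71018) + 94.3414/105 = 1.90363 + 0.898490 = 2.802.

2.802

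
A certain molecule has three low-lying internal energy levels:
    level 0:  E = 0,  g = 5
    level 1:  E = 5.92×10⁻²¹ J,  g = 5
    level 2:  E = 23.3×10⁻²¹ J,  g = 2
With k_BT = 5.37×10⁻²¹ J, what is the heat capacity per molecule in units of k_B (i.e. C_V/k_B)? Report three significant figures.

Eᵢ/kT = 0, 1.1024, 4.3389.
Z = Σ gᵢe^(−Eᵢ/kT) = 5·e^(−0) + 5·e^(−1.1024) + 2·e^(−4.3389) = 5.0000 + 1.6604 + 0.026102 = 6.6865.
⟨E⟩ = 1.5610, ⟨E²⟩ = 10.822.
C_V/k_B = (⟨E²⟩ − ⟨E⟩²)/(kT)² = (10.822 − 2.4367)/28.837 = 0.291.

0.291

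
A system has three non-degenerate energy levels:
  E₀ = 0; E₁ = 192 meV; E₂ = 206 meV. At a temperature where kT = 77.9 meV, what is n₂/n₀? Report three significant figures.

n₂/n₀ = exp[−(E₂−E₀)/kT] = exp(−(206 meV)/(77.9 meV)) = exp(-2.6444) = 0.0710.

0.0710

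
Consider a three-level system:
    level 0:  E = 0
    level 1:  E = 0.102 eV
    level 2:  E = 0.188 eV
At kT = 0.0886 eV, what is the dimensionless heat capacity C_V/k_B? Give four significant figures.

Eᵢ/kT = 0, 1.15124, 2.12190.
Z = Σ e^(−Eᵢ/kT) = e^(−0) + e^(−1.15124) + e^(−2.12190) = 1.00000 + 0.316244 + 0.119804 = 1.43605.
⟨E⟩ = 0.0381463 eV, ⟨E²⟩ = 0.00523976 eV².
C_V/k_B = (⟨E²⟩ − ⟨E⟩²)/(kT)² = (0.00523976 − 0.00145514)/0.00784996 = 0.4821.

0.4821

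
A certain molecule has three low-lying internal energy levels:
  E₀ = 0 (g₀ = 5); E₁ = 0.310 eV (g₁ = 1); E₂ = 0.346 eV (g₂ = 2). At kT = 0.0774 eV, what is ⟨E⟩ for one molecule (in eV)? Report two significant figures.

Eᵢ/kT = 0, 4.005, 4.470.
Z = Σ gᵢe^(−Eᵢ/kT) = 5·e^(−0) + 1·e^(−4.005) + 2·e^(−4.470) = 5.000 + 0.01822 + 0.02289 = 5.041.
⟨E⟩ = Σ Eᵢ gᵢe^(−Eᵢ/kT) / Z = (0·5.000 + 0.310·0.01822 + 0.346·0.02289) / 5.041 = 0.0027 eV.

0.0027 eV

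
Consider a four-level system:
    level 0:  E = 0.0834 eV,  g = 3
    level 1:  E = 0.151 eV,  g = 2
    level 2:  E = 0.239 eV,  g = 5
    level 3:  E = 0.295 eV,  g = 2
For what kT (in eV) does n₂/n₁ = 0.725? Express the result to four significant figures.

n₂/n₁ = (g₂/g₁) exp[−(E₂−E₁)/kT] = 0.725.
⇒ (E₂−E₁)/kT = ln((5/2)/0.725) = ln(3.44828) = 1.23788.
kT = 0.088 eV / 1.23788 = 0.07109 eV.

0.07109 eV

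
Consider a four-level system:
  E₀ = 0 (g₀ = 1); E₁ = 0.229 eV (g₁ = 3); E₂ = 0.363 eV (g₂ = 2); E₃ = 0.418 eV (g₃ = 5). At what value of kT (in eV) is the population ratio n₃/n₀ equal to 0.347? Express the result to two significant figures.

0.16 eV

n₃/n₀ = (g₃/g₀) exp[−(E₃−E₀)/kT] = 0.347.
⇒ (E₃−E₀)/kT = ln((5/1)/0.347) = ln(14.41) = 2.668.
kT = 0.418 eV / 2.668 = 0.16 eV.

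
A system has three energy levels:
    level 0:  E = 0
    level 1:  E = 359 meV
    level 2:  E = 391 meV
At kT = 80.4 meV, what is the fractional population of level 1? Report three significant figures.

Eᵢ/kT = 0, 4.4652, 4.8632.
Z = Σ e^(−Eᵢ/kT) = e^(−0) + e^(−4.4652) + e^(−4.8632) = 1.0000 + 0.011502 + 0.0077257 = 1.0192.
P₁ = e^(−E₁/kT) / Z = 0.011502/1.0192 = 0.0113.

0.0113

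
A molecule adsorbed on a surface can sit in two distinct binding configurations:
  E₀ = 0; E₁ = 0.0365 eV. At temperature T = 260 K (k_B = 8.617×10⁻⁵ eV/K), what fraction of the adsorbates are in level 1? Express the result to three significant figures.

0.164

k_BT = 8.617×10⁻⁵ × 260 K = 0.022404 eV.
Eᵢ/kT = 0, 1.6292.
Z = Σ e^(−Eᵢ/kT) = e^(−0) + e^(−1.6292) = 1.0000 + 0.19609 = 1.1961.
P₁ = e^(−E₁/kT) / Z = 0.19609/1.1961 = 0.164.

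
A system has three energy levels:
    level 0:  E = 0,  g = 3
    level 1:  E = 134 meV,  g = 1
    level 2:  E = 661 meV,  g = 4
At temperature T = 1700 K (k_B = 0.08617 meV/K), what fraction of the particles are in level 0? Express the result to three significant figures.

k_BT = 0.08617 × 1700 K = 146.49 meV.
Eᵢ/kT = 0, 0.91474, 4.5123.
Z = Σ gᵢe^(−Eᵢ/kT) = 3·e^(−0) + 1·e^(−0.91474) + 4·e^(−4.5123) = 3.0000 + 0.40062 + 0.043893 = 3.4445.
P₀ = g₀ e^(−E₀/kT) / Z = 3.0000/3.4445 = 0.871.

0.871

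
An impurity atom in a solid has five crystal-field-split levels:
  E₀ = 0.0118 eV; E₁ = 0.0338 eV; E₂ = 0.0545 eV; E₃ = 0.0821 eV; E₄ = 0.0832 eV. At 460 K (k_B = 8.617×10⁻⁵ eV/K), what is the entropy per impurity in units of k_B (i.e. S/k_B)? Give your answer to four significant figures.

k_BT = 8.617×10⁻⁵ × 460 K = 0.0396382 eV.
Eᵢ/kT = 0.297693, 0.852713, 1.37494, 2.07123, 2.09899.
Z = Σ e^(−Eᵢ/kT) = e^(−0.297693) + e^(−0.852713) + e^(−1.37494) + e^(−2.07123) + e^(−2.09899) = 0.742529 + 0.426257 + 0.252855 + 0.126031 + 0.122580 = 1.67025.
⟨E⟩ = Σ EᵢPᵢ = 0.0344234 eV.
S/k_B = ln Z + ⟨E⟩/kT = ln(1.67025) + 0.0344234/0.0396382 = 0.512973 + 0.868440 = 1.381.

1.381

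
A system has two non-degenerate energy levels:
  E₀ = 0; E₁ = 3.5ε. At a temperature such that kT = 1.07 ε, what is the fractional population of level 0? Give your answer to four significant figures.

Eᵢ/kT = 0, 3.27103.
Z = Σ e^(−Eᵢ/kT) = e^(−0) + e^(−3.27103) = 1.00000 + 0.0379673 = 1.03797.
P₀ = e^(−E₀/kT) / Z = 1.00000/1.03797 = 0.9634.

0.9634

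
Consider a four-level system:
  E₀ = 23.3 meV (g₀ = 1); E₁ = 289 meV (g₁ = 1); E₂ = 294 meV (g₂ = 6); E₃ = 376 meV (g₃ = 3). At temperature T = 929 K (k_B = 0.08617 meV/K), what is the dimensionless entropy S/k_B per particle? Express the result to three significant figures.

1.00

k_BT = 0.08617 × 929 K = 80.052 meV.
Eᵢ/kT = 0.29106, 3.6102, 3.6726, 4.6969.
Z = Σ gᵢe^(−Eᵢ/kT) = 1·e^(−0.29106) + 1·e^(−3.6102) + 6·e^(−3.6726) + 3·e^(−4.6969) = 0.74747 + 0.027046 + 0.15246 + 0.027371 = 0.95435.
⟨E⟩ = Σ EᵢPᵢ = 84.190 meV.
S/k_B = ln Z + ⟨E⟩/kT = ln(0.95435) + 84.190/80.052 = -0.046725 + 1.0517 = 1.00.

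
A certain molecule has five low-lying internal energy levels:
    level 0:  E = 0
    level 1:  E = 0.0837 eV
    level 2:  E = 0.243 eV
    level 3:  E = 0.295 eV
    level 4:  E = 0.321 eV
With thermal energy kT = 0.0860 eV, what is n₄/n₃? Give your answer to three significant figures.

n₄/n₃ = exp[−(E₄−E₃)/kT] = exp(−(0.026 eV)/(0.0860 eV)) = exp(-0.30233) = 0.739.

0.739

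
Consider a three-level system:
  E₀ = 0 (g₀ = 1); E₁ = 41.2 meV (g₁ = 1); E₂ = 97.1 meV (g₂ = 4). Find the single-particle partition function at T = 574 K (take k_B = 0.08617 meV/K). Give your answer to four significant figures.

Z = 1.996

k_BT = 0.08617 × 574 K = 49.4616 meV.
Eᵢ/kT = 0, 0.832969, 1.96314.
Z = Σ gᵢe^(−Eᵢ/kT) = 1·e^(−0) + 1·e^(−0.832969) + 4·e^(−1.96314) = 1.00000 + 0.434757 + 0.561667 = 1.99642.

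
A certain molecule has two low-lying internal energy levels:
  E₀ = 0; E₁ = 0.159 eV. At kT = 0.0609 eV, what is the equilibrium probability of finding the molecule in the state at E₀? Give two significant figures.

0.93

Eᵢ/kT = 0, 2.611.
Z = Σ e^(−Eᵢ/kT) = e^(−0) + e^(−2.611) = 1.000 + 0.07346 = 1.073.
P₀ = e^(−E₀/kT) / Z = 1.000/1.073 = 0.93.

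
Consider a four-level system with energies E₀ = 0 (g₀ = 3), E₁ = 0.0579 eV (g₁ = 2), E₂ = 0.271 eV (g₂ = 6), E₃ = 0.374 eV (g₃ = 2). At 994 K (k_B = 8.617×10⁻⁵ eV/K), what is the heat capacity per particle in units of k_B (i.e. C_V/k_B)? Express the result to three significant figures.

0.673

k_BT = 8.617×10⁻⁵ × 994 K = 0.085653 eV.
Eᵢ/kT = 0, 0.67598, 3.1639, 4.3665.
Z = Σ gᵢe^(−Eᵢ/kT) = 3·e^(−0) + 2·e^(−0.67598) + 6·e^(−3.1639) + 2·e^(−4.3665) = 3.0000 + 1.0173 + 0.25356 + 0.025391 = 4.2963.
⟨E⟩ = 0.031914 eV, ⟨E²⟩ = 0.0059548 eV².
C_V/k_B = (⟨E²⟩ − ⟨E⟩²)/(kT)² = (0.0059548 − 0.0010185)/0.0073364 = 0.673.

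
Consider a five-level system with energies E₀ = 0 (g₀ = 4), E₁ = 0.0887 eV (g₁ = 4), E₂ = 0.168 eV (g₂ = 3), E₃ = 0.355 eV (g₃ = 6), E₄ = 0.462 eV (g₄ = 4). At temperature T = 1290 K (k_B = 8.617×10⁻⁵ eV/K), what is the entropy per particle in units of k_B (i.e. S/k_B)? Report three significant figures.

k_BT = 8.617×10⁻⁵ × 1290 K = 0.11116 eV.
Eᵢ/kT = 0, 0.79795, 1.5113, 3.1936, 4.1562.
Z = Σ gᵢe^(−Eᵢ/kT) = 4·e^(−0) + 4·e^(−0.79795) + 3·e^(−1.5113) + 6·e^(−3.1936) + 4·e^(−4.1562) = 4.0000 + 1.8010 + 0.66187 + 0.24614 + 0.062668 = 6.7717.
⟨E⟩ = Σ EᵢPᵢ = 0.057190 eV.
S/k_B = ln Z + ⟨E⟩/kT = ln(6.7717) + 0.057190/0.11116 = 1.9128 + 0.51448 = 2.43.

2.43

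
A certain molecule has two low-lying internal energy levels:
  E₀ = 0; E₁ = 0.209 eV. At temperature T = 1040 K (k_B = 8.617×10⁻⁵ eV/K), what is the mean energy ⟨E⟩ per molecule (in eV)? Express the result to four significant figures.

0.01850 eV

k_BT = 8.617×10⁻⁵ × 1040 K = 0.0896168 eV.
Eᵢ/kT = 0, 2.33215.
Z = Σ e^(−Eᵢ/kT) = e^(−0) + e^(−2.33215) = 1.00000 + 0.0970868 = 1.09709.
⟨E⟩ = Σ Eᵢ e^(−Eᵢ/kT) / Z = (0·1.00000 + 0.209·0.0970868) / 1.09709 = 0.01850 eV.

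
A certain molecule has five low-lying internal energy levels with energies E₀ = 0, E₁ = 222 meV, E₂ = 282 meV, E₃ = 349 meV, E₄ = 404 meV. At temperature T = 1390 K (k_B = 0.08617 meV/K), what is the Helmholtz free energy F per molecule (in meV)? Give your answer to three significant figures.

-35.1 meV

k_BT = 0.08617 × 1390 K = 119.78 meV.
Eᵢ/kT = 0, 1.8534, 2.3543, 2.9137, 3.3729.
Z = Σ e^(−Eᵢ/kT) = e^(−0) + e^(−1.8534) + e^(−2.3543) + e^(−2.9137) + e^(−3.3729) = 1.0000 + 0.15670 + 0.094960 + 0.054275 + 0.034290 = 1.3402.
F = −kT ln Z = −119.78 × ln(1.3402) = −119.78 × 0.29282 = -35.1 meV.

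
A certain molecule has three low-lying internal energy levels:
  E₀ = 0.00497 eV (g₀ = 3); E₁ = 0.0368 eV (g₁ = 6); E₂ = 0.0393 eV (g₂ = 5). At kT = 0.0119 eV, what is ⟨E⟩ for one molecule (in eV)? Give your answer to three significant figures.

Eᵢ/kT = 0.41765, 3.0924, 3.3025.
Z = Σ gᵢe^(−Eᵢ/kT) = 3·e^(−0.41765) + 6·e^(−3.0924) + 5·e^(−3.3025) = 1.9758 + 0.27236 + 0.18396 = 2.4321.
⟨E⟩ = Σ Eᵢ gᵢe^(−Eᵢ/kT) / Z = (0.00497·1.9758 + 0.0368·0.27236 + 0.0393·0.18396) / 2.4321 = 0.0111 eV.

0.0111 eV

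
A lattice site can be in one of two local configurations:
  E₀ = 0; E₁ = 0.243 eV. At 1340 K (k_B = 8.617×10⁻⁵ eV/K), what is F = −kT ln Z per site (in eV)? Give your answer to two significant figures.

-0.013 eV

k_BT = 8.617×10⁻⁵ × 1340 K = 0.1155 eV.
Eᵢ/kT = 0, 2.104.
Z = Σ e^(−Eᵢ/kT) = e^(−0) + e^(−2.104) = 1.000 + 0.1220 = 1.122.
F = −kT ln Z = −0.1155 × ln(1.122) = −0.1155 × 0.1151 = -0.013 eV.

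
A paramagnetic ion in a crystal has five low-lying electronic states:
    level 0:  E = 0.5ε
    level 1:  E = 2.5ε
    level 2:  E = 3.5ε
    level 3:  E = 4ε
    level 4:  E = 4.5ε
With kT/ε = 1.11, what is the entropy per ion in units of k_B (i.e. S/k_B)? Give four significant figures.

0.8102

Eᵢ/kT = 0.450450, 2.25225, 3.15315, 3.60360, 4.05405.
Z = Σ e^(−Eᵢ/kT) = e^(−0.450450) + e^(−2.25225) + e^(−3.15315) + e^(−3.60360) + e^(−4.05405) = 0.637341 + 0.105162 + 0.0427174 + 0.0272255 + 0.0173520 = 0.829798.
⟨E⟩ = Σ EᵢPᵢ = 1.10638 ε.
S/k_B = ln Z + ⟨E⟩/kT = ln(0.829798) + 1.10638/1.11 = -0.186573 + 0.996739 = 0.8102.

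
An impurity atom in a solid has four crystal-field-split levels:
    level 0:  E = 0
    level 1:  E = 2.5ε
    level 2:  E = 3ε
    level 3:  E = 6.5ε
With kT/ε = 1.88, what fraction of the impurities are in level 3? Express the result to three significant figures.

Eᵢ/kT = 0, 1.3298, 1.5957, 3.4574.
Z = Σ e^(−Eᵢ/kT) = e^(−0) + e^(−1.3298) + e^(−1.5957) + e^(−3.4574) = 1.0000 + 0.26453 + 0.20277 + 0.031512 = 1.4988.
P₃ = e^(−E₃/kT) / Z = 0.031512/1.4988 = 0.0210.

0.0210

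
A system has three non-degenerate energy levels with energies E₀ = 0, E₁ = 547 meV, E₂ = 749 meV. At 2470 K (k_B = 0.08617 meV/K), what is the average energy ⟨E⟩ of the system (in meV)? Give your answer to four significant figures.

k_BT = 0.08617 × 2470 K = 212.840 meV.
Eᵢ/kT = 0, 2.57001, 3.51908.
Z = Σ e^(−Eᵢ/kT) = e^(−0) + e^(−2.57001) + e^(−3.51908) = 1.00000 + 0.0765348 + 0.0296267 = 1.10616.
⟨E⟩ = Σ Eᵢ e^(−Eᵢ/kT) / Z = (0·1.00000 + 547·0.0765348 + 749·0.0296267) / 1.10616 = 57.91 meV.

57.91 meV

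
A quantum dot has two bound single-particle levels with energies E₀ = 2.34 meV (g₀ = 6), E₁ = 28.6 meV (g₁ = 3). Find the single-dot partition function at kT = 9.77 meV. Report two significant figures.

Z = 4.9

Eᵢ/kT = 0.2395, 2.927.
Z = Σ gᵢe^(−Eᵢ/kT) = 6·e^(−0.2395) + 3·e^(−2.927) = 4.722 + 0.1607 = 4.883.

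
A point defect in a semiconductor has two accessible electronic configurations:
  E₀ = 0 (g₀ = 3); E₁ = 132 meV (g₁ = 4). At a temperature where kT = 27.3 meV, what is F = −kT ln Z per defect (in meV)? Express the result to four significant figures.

-30.28 meV

Eᵢ/kT = 0, 4.83516.
Z = Σ gᵢe^(−Eᵢ/kT) = 3·e^(−0) + 4·e^(−4.83516) = 3.00000 + 0.0317817 = 3.03178.
F = −kT ln Z = −27.3 × ln(3.03178) = −27.3 × 1.10915 = -30.28 meV.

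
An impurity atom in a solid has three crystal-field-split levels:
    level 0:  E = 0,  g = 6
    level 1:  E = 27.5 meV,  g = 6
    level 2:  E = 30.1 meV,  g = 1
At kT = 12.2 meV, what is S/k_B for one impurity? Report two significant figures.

Eᵢ/kT = 0, 2.254, 2.467.
Z = Σ gᵢe^(−Eᵢ/kT) = 6·e^(−0) + 6·e^(−2.254) + 1·e^(−2.467) = 6.000 + 0.6299 + 0.08484 = 6.715.
⟨E⟩ = Σ EᵢPᵢ = 2.960 meV.
S/k_B = ln Z + ⟨E⟩/kT = ln(6.715) + 2.960/12.2 = 1.904 + 0.2426 = 2.1.

2.1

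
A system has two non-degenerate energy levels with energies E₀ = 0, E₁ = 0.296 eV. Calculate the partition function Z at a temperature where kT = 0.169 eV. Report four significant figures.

Z = 1.174

Eᵢ/kT = 0, 1.75148.
Z = Σ e^(−Eᵢ/kT) = e^(−0) + e^(−1.75148) = 1.00000 + 0.173517 = 1.17352.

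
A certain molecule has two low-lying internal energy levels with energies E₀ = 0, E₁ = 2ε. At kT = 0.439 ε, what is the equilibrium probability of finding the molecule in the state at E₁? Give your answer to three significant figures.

0.0104

Eᵢ/kT = 0, 4.5558.
Z = Σ e^(−Eᵢ/kT) = e^(−0) + e^(−4.5558) = 1.0000 + 0.010506 = 1.0105.
P₁ = e^(−E₁/kT) / Z = 0.010506/1.0105 = 0.0104.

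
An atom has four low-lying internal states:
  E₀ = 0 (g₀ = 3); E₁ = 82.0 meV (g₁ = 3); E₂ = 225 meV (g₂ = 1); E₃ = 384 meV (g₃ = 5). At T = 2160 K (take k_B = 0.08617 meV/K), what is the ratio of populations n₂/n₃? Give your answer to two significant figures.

0.47

k_BT = 0.08617 × 2160 K = 186.1 meV.
n₂/n₃ = (g₂/g₃) exp[−(E₂−E₃)/kT] = (1/5) × exp(−(-159 meV)/(186.1 meV)) = (1/5) × exp(0.8544) = 0.47.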